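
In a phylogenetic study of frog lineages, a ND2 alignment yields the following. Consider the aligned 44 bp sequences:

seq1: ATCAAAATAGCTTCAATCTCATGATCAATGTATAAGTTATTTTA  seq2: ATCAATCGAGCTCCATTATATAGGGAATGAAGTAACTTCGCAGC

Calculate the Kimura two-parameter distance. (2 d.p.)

Of 44 sites, 5 differences are transitions and 19 are transversions, so P = 5/44 ≈ 0.113636 and Q = 19/44 ≈ 0.431818.
Under the Kimura two-parameter model, d = −½ ln(1 − 2P − Q) − ¼ ln(1 − 2Q).
1 − 2P − Q = 0.34091, giving −½ ln(0.34091) = 0.538068.
1 − 2Q = 0.136364, giving −¼ ln(0.136364) = 0.498107.
d = 0.538068 + 0.498107 = 1.036175.

1.04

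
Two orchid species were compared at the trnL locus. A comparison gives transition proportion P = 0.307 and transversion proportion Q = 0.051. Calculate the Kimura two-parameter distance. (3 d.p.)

Under the Kimura two-parameter model, d = −½ ln(1 − 2P − Q) − ¼ ln(1 − 2Q).
1 − 2P − Q = 0.335, giving −½ ln(0.335) = 0.546812.
1 − 2Q = 0.898, giving −¼ ln(0.898) = 0.026896.
d = 0.546812 + 0.026896 = 0.573708.

0.574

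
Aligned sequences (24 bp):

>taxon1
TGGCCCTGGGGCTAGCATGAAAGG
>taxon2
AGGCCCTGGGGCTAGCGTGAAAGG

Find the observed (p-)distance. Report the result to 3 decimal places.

The sequences differ at 2 of 24 positions (sites 1, 17).
p = 2/24 = 0.083333… ≈ 0.083 (to 3 d.p.).

0.083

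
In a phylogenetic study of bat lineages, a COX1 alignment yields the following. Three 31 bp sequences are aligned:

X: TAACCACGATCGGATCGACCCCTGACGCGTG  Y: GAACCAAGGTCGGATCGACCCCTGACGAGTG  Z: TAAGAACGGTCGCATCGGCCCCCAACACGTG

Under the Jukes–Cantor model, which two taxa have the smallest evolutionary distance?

X and Y

X–Y: 4/31 differ, p = 0.129, d = 0.142.
X–Z: 8/31 differ, p = 0.258, d = 0.316.
Y–Z: 10/31 differ, p = 0.323, d = 0.422.
The smallest distance is between X and Y.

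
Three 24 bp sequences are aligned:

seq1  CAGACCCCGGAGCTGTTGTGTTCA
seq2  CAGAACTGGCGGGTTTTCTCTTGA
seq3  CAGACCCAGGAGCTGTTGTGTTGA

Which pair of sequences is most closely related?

seq1 and seq3

seq1–seq2: 10/24 differ, p = 0.417, d = 0.608.
seq1–seq3: 2/24 differ, p = 0.083, d = 0.088.
seq2–seq3: 9/24 differ, p = 0.375, d = 0.520.
The smallest distance is between seq1 and seq3.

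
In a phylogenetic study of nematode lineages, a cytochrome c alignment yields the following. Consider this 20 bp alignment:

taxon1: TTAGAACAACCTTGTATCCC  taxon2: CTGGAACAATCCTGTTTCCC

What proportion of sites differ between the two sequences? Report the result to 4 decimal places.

0.2500

The sequences differ at 5 of 20 positions (sites 1, 3, 10, 12, 16).
p = 5/20 = 0.2500.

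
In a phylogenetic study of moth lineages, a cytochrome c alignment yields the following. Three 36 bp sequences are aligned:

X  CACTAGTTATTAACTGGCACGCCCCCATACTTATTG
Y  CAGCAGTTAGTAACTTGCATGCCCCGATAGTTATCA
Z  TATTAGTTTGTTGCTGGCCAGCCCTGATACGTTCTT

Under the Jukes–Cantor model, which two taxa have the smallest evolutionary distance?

X–Y: 9/36 differ, p = 0.250, d = 0.304.
X–Z: 14/36 differ, p = 0.389, d = 0.548.
Y–Z: 16/36 differ, p = 0.444, d = 0.673.
The smallest distance is between X and Y.

X and Y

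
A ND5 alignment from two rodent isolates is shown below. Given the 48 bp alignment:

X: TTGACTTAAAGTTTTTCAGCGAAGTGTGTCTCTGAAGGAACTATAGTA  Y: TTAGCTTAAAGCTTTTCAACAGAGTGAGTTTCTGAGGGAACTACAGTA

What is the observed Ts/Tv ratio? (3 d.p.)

Transitions are A↔G and C↔T; transversions are all other mismatches.
Transitions: 9. Transversions: 1.
R = 9/1 = 9.000.

9.000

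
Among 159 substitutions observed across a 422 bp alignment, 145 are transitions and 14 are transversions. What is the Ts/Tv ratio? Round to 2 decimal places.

R = 145/14 = 10.357142… ≈ 10.36 (to 2 d.p.).

10.36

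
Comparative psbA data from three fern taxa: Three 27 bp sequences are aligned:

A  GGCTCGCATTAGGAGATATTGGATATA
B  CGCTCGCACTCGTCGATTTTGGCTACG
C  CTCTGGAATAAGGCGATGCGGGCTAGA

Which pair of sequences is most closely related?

A and B

A–B: 9/27 differ, p = 0.333, d = 0.441.
A–C: 11/27 differ, p = 0.407, d = 0.588.
B–C: 12/27 differ, p = 0.444, d = 0.673.
The smallest distance is between A and B.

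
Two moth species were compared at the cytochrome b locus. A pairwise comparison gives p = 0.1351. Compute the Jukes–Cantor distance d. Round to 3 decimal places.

0.149

d = −(3/4) ln(1 − 4p/3) = −0.75 ln(1 − 0.180133) = −0.75 ln(0.819867)
  = −0.75 × (-0.198613) = 0.148960 substitutions/site.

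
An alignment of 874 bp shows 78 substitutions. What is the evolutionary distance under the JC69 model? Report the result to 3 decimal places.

p = 78/874 ≈ 0.089245.
d = −(3/4) ln(1 − 4p/3) = −0.75 ln(1 − 0.118993) = −0.75 ln(0.881007)
  = −0.75 × (-0.126690) = 0.095018 substitutions/site.

0.095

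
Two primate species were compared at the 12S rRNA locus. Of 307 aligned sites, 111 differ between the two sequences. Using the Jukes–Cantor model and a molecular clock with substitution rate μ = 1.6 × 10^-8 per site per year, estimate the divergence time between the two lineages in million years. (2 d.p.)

15.42

p = 111/307 ≈ 0.361564.
d = −(3/4) ln(1 − 4p/3) = −0.75 ln(1 − 0.482085) = −0.75 ln(0.517915)
  = −0.75 × (-0.657944) = 0.493458 substitutions/site.
Under a molecular clock d = 2μt, so t = d/(2μ) = 0.493458 / (2 × 1.6 × 10^-8) = 15.42 million years.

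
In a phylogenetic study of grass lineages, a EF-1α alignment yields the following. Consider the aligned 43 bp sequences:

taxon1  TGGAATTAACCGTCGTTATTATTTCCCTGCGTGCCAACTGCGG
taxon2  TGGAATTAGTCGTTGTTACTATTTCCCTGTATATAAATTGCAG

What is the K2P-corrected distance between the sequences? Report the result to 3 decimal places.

0.347

Of 43 sites, 10 differences are transitions and 1 are transversions, so P = 10/43 ≈ 0.232558 and Q = 1/43 ≈ 0.023256.
Under the Kimura two-parameter model, d = −½ ln(1 − 2P − Q) − ¼ ln(1 − 2Q).
1 − 2P − Q = 0.511628, giving −½ ln(0.511628) = 0.335079.
1 − 2Q = 0.953488, giving −¼ ln(0.953488) = 0.011907.
d = 0.335079 + 0.011907 = 0.346986.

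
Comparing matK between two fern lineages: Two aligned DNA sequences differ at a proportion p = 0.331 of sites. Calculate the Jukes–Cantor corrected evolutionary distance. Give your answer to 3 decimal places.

0.437

d = −(3/4) ln(1 − 4p/3) = −0.75 ln(1 − 0.441333) = −0.75 ln(0.558667)
  = −0.75 × (-0.582202) = 0.436652 substitutions/site.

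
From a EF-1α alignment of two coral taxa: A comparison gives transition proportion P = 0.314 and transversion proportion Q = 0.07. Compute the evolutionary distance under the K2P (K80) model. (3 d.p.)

Under the Kimura two-parameter model, d = −½ ln(1 − 2P − Q) − ¼ ln(1 − 2Q).
1 − 2P − Q = 0.302, giving −½ ln(0.302) = 0.598664.
1 − 2Q = 0.86, giving −¼ ln(0.86) = 0.037706.
d = 0.598664 + 0.037706 = 0.636370.

0.636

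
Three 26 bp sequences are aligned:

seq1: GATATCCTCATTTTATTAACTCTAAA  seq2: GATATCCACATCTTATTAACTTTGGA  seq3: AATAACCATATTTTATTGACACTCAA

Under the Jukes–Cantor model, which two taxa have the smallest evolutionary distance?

seq1–seq2: 5/26 differ, p = 0.192, d = 0.222.
seq1–seq3: 7/26 differ, p = 0.269, d = 0.334.
seq2–seq3: 9/26 differ, p = 0.346, d = 0.464.
The smallest distance is between seq1 and seq2.

seq1 and seq2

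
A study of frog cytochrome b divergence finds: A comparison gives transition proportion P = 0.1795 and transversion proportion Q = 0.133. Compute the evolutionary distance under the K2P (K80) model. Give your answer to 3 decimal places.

0.416

Under the Kimura two-parameter model, d = −½ ln(1 − 2P − Q) − ¼ ln(1 − 2Q).
1 − 2P − Q = 0.508, giving −½ ln(0.508) = 0.338637.
1 − 2Q = 0.734, giving −¼ ln(0.734) = 0.077312.
d = 0.338637 + 0.077312 = 0.415949.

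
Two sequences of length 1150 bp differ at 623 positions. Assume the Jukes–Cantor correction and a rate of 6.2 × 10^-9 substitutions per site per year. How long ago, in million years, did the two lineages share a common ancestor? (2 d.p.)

77.50

p = 623/1150 ≈ 0.541739.
d = −(3/4) ln(1 − 4p/3) = −0.75 ln(1 − 0.722319) = −0.75 ln(0.277681)
  = −0.75 × (-1.281282) = 0.960962 substitutions/site.
Under a molecular clock d = 2μt, so t = d/(2μ) = 0.960962 / (2 × 6.2 × 10^-9) = 77.50 million years.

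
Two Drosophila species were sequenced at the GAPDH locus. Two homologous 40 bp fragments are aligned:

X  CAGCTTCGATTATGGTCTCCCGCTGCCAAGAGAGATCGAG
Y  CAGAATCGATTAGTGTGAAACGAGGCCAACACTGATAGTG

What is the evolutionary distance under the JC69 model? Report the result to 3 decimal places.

0.520

The sequences differ at 15 of 40 sites, so p = 15/40 = 0.375.
d = −(3/4) ln(1 − 4p/3) = −0.75 ln(1 − 0.5) = −0.75 ln(0.5)
  = −0.75 × (-0.693147) = 0.519860 substitutions/site.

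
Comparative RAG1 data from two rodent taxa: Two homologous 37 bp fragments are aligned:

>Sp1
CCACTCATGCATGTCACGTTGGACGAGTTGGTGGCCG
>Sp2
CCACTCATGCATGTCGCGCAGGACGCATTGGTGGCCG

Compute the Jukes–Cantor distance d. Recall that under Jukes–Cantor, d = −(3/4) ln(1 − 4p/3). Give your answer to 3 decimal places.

The sequences differ at 5 of 37 sites (16, 19, 20, 26, 27), so p = 5/37 ≈ 0.135135.
d = −(3/4) ln(1 − 4p/3) = −0.75 ln(1 − 0.18018) = −0.75 ln(0.81982)
  = −0.75 × (-0.198670) = 0.149003 substitutions/site.

0.149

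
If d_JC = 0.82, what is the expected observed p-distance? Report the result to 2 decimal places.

p = (3/4)(1 − e^(−4d/3)) = 0.75 × (1 − e^(-1.093333)) = 0.75 × (1 − 0.335098) = 0.498677.

0.50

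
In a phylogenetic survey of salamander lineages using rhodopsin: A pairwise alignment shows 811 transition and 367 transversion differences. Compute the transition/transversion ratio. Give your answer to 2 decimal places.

R = 811/367 = 2.209809… ≈ 2.21 (to 2 d.p.).

2.21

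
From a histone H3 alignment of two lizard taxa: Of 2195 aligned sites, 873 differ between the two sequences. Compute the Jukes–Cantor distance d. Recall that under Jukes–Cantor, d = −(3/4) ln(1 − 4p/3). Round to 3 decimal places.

0.567

p = 873/2195 ≈ 0.397722.
d = −(3/4) ln(1 − 4p/3) = −0.75 ln(1 − 0.530296) = −0.75 ln(0.469704)
  = −0.75 × (-0.755653) = 0.566740 substitutions/site.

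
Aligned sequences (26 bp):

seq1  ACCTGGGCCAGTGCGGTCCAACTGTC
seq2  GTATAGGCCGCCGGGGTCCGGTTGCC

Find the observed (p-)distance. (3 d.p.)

The sequences differ at 12 of 26 positions.
p = 12/26 = 0.461538… ≈ 0.462 (to 3 d.p.).

0.462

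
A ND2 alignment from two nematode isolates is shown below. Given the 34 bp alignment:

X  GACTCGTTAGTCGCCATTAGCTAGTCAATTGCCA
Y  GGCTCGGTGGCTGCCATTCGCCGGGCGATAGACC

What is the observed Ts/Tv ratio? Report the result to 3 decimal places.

Transitions are A↔G and C↔T; transversions are all other mismatches.
Transitions: 7. Transversions: 6.
R = 7/6 = 1.166666… ≈ 1.167 (to 3 d.p.).

1.167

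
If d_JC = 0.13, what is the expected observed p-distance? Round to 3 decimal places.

0.119

p = (3/4)(1 − e^(−4d/3)) = 0.75 × (1 − e^(-0.173333)) = 0.75 × (1 − 0.840858) = 0.119357.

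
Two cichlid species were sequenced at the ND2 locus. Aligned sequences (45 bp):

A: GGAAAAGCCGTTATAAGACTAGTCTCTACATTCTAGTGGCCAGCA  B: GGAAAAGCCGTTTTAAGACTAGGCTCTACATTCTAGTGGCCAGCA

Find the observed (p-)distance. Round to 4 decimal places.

0.0444

The sequences differ at 2 of 45 positions (sites 13, 23).
p = 2/45 = 0.044444… ≈ 0.0444 (to 4 d.p.).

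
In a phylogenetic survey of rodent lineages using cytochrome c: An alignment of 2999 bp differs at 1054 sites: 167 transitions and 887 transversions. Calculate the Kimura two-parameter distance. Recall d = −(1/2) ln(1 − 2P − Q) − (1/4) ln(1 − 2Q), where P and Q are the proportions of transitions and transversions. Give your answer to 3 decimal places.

P = 167/2999 ≈ 0.055685 and Q = 887/2999 ≈ 0.295765.
Under the Kimura two-parameter model, d = −½ ln(1 − 2P − Q) − ¼ ln(1 − 2Q).
1 − 2P − Q = 0.592865, giving −½ ln(0.592865) = 0.261394.
1 − 2Q = 0.40847, giving −¼ ln(0.40847) = 0.223834.
d = 0.261394 + 0.223834 = 0.485228.

0.485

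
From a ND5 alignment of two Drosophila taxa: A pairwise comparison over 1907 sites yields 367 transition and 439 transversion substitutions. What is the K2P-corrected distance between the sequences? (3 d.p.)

0.632

P = 367/1907 ≈ 0.192449 and Q = 439/1907 ≈ 0.230205.
Under the Kimura two-parameter model, d = −½ ln(1 − 2P − Q) − ¼ ln(1 − 2Q).
1 − 2P − Q = 0.384897, giving −½ ln(0.384897) = 0.477390.
1 − 2Q = 0.53959, giving −¼ ln(0.53959) = 0.154236.
d = 0.477390 + 0.154236 = 0.631626.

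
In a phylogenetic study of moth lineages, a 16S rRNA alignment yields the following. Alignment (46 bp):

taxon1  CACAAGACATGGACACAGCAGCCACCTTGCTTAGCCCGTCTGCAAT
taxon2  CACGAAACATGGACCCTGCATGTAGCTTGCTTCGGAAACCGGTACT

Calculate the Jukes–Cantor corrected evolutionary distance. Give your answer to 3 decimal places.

The sequences differ at 17 of 46 sites, so p = 17/46 ≈ 0.369565.
d = −(3/4) ln(1 − 4p/3) = −0.75 ln(1 − 0.492753) = −0.75 ln(0.507247)
  = −0.75 × (-0.678757) = 0.509068 substitutions/site.

0.509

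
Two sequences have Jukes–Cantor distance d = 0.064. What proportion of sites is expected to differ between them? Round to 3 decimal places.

0.061

p = (3/4)(1 − e^(−4d/3)) = 0.75 × (1 − e^(-0.085333)) = 0.75 × (1 − 0.918206) = 0.061346.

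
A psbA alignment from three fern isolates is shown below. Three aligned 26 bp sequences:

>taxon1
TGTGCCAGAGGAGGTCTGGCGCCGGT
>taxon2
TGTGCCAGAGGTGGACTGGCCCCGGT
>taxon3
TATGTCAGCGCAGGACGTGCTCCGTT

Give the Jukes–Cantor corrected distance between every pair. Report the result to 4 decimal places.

d(taxon1,taxon2) = 0.1253, d(taxon1,taxon3) = 0.4643, d(taxon2,taxon3) = 0.4643

taxon1–taxon2: 3/26 sites differ → p ≈ 0.115385, d = −0.75 ln(1 − 0.153847) = 0.125291 ≈ 0.1253.
taxon1–taxon3: 9/26 sites differ → p ≈ 0.346154, d = −0.75 ln(1 − 0.461539) = 0.464280 ≈ 0.4643.
taxon2–taxon3: 9/26 sites differ → p ≈ 0.346154, d = −0.75 ln(1 − 0.461539) = 0.464280 ≈ 0.4643.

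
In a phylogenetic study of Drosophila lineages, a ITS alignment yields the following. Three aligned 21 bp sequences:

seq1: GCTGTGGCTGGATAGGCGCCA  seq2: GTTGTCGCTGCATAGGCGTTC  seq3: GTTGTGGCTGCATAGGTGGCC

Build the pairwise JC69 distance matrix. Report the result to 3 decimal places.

d(seq1,seq2) = 0.360, d(seq1,seq3) = 0.286, d(seq2,seq3) = 0.220

seq1–seq2: 6/21 sites differ → p ≈ 0.285714, d = −0.75 ln(1 − 0.380952) = 0.359679 ≈ 0.360.
seq1–seq3: 5/21 sites differ → p ≈ 0.238095, d = −0.75 ln(1 − 0.31746) = 0.286451 ≈ 0.286.
seq2–seq3: 4/21 sites differ → p ≈ 0.190476, d = −0.75 ln(1 − 0.253968) = 0.219740 ≈ 0.220.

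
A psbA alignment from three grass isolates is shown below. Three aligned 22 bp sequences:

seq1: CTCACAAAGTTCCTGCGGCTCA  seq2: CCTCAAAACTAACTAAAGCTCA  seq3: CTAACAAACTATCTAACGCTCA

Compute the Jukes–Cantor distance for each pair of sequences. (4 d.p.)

seq1–seq2: 10/22 sites differ → p ≈ 0.454545, d = −0.75 ln(1 − 0.60606) = 0.698667 ≈ 0.6987.
seq1–seq3: 7/22 sites differ → p ≈ 0.318182, d = −0.75 ln(1 − 0.424243) = 0.414052 ≈ 0.4141.
seq2–seq3: 6/22 sites differ → p ≈ 0.272727, d = −0.75 ln(1 − 0.363636) = 0.338988 ≈ 0.3390.

d(seq1,seq2) = 0.6987, d(seq1,seq3) = 0.4141, d(seq2,seq3) = 0.3390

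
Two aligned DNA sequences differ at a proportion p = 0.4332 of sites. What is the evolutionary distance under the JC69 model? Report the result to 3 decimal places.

0.646

d = −(3/4) ln(1 − 4p/3) = −0.75 ln(1 − 0.5776) = −0.75 ln(0.4224)
  = −0.75 × (-0.861803) = 0.646352 substitutions/site.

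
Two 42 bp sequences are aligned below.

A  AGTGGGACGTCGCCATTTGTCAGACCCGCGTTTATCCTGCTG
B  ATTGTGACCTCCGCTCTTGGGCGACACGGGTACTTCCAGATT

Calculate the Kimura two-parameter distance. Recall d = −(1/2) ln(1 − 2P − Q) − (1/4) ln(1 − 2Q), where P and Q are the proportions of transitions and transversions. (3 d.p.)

0.682

Of 42 sites, 2 differences are transitions and 16 are transversions, so P = 2/42 ≈ 0.047619 and Q = 16/42 ≈ 0.380952.
Under the Kimura two-parameter model, d = −½ ln(1 − 2P − Q) − ¼ ln(1 − 2Q).
1 − 2P − Q = 0.52381, giving −½ ln(0.52381) = 0.323313.
1 − 2Q = 0.238096, giving −¼ ln(0.238096) = 0.358770.
d = 0.323313 + 0.358770 = 0.682083.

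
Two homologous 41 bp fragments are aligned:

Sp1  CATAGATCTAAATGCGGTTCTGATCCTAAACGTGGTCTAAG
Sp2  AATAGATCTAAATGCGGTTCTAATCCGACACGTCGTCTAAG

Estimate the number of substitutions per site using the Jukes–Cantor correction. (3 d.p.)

0.133

The sequences differ at 5 of 41 sites (1, 22, 27, 29, 34), so p = 5/41 ≈ 0.121951.
d = −(3/4) ln(1 − 4p/3) = −0.75 ln(1 − 0.162601) = −0.75 ln(0.837399)
  = −0.75 × (-0.177455) = 0.133091 substitutions/site.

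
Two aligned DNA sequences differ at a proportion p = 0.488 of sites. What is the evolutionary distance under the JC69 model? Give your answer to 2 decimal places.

d = −(3/4) ln(1 − 4p/3) = −0.75 ln(1 − 0.650667) = −0.75 ln(0.349333)
  = −0.75 × (-1.051730) = 0.788798 substitutions/site.

0.79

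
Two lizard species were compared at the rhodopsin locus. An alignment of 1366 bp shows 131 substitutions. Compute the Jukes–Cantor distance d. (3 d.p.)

0.103

p = 131/1366 ≈ 0.0959.
d = −(3/4) ln(1 − 4p/3) = −0.75 ln(1 − 0.127867) = −0.75 ln(0.872133)
  = −0.75 × (-0.136813) = 0.102610 substitutions/site.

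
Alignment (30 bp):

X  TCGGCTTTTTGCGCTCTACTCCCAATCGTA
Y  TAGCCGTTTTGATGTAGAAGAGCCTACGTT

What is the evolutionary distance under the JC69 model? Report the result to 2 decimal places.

0.93

The sequences differ at 16 of 30 sites, so p = 16/30 ≈ 0.533333.
d = −(3/4) ln(1 − 4p/3) = −0.75 ln(1 − 0.711111) = −0.75 ln(0.288889)
  = −0.75 × (-1.241713) = 0.931285 substitutions/site.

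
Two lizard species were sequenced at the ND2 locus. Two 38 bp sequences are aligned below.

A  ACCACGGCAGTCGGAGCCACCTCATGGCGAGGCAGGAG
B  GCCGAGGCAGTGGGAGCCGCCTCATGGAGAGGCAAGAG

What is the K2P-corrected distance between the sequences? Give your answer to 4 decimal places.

0.2138

Of 38 sites, 4 differences are transitions and 3 are transversions, so P = 4/38 ≈ 0.105263 and Q = 3/38 ≈ 0.078947.
Under the Kimura two-parameter model, d = −½ ln(1 − 2P − Q) − ¼ ln(1 − 2Q).
1 − 2P − Q = 0.710527, giving −½ ln(0.710527) = 0.170874.
1 − 2Q = 0.842106, giving −¼ ln(0.842106) = 0.042962.
d = 0.170874 + 0.042962 = 0.213836.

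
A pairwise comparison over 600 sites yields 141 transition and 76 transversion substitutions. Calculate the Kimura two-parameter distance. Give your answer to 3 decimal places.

P = 141/600 = 0.235 and Q = 76/600 ≈ 0.126667.
Under the Kimura two-parameter model, d = −½ ln(1 − 2P − Q) − ¼ ln(1 − 2Q).
1 − 2P − Q = 0.403333, giving −½ ln(0.403333) = 0.453996.
1 − 2Q = 0.746666, giving −¼ ln(0.746666) = 0.073034.
d = 0.453996 + 0.073034 = 0.527030.

0.527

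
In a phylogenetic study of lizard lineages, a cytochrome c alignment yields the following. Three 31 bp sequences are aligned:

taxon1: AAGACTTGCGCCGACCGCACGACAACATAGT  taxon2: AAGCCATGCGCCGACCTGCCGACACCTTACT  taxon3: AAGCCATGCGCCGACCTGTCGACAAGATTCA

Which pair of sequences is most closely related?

taxon2 and taxon3

taxon1–taxon2: 8/31 differ, p = 0.258, d = 0.316.
taxon1–taxon3: 9/31 differ, p = 0.290, d = 0.367.
taxon2–taxon3: 6/31 differ, p = 0.194, d = 0.224.
The smallest distance is between taxon2 and taxon3.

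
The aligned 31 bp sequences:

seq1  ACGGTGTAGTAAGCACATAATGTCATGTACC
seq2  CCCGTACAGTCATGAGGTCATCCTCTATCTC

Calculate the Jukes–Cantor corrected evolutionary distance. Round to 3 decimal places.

0.985

The sequences differ at 17 of 31 sites, so p = 17/31 ≈ 0.548387.
d = −(3/4) ln(1 − 4p/3) = −0.75 ln(1 − 0.731183) = −0.75 ln(0.268817)
  = −0.75 × (-1.313724) = 0.985293 substitutions/site.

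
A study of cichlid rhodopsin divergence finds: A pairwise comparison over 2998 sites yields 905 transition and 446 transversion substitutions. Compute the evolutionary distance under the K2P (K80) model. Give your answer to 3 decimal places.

P = 905/2998 ≈ 0.301868 and Q = 446/2998 ≈ 0.148766.
Under the Kimura two-parameter model, d = −½ ln(1 − 2P − Q) − ¼ ln(1 − 2Q).
1 − 2P − Q = 0.247498, giving −½ ln(0.247498) = 0.698176.
1 − 2Q = 0.702468, giving −¼ ln(0.702468) = 0.088289.
d = 0.698176 + 0.088289 = 0.786465.

0.786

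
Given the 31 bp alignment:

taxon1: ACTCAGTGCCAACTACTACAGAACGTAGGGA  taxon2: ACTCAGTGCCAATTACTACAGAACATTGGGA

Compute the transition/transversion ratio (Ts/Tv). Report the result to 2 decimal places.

2.00

Transitions are A↔G and C↔T; transversions are all other mismatches.
Transitions: 2. Transversions: 1.
R = 2/1 = 2.00.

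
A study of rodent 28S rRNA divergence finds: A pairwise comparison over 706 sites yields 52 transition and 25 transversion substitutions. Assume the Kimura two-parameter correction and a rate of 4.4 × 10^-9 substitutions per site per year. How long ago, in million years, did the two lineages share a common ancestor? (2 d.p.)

P = 52/706 ≈ 0.073654 and Q = 25/706 ≈ 0.035411.
Under the Kimura two-parameter model, d = −½ ln(1 − 2P − Q) − ¼ ln(1 − 2Q).
1 − 2P − Q = 0.817281, giving −½ ln(0.817281) = 0.100886.
1 − 2Q = 0.929178, giving −¼ ln(0.929178) = 0.018364.
d = 0.100886 + 0.018364 = 0.119250.
Under a molecular clock d = 2μt, so t = d/(2μ) = 0.119250 / (2 × 4.4 × 10^-9) = 13.55 million years.

13.55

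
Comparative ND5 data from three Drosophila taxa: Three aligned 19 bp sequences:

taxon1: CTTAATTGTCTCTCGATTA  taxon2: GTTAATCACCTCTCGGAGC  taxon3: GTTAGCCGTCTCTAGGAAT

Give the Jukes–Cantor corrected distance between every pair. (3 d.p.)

taxon1–taxon2: 8/19 sites differ → p ≈ 0.421053, d = −0.75 ln(1 − 0.561404) = 0.618132 ≈ 0.618.
taxon1–taxon3: 9/19 sites differ → p ≈ 0.473684, d = −0.75 ln(1 − 0.631579) = 0.748897 ≈ 0.749.
taxon2–taxon3: 7/19 sites differ → p ≈ 0.368421, d = −0.75 ln(1 − 0.491228) = 0.506816 ≈ 0.507.

d(taxon1,taxon2) = 0.618, d(taxon1,taxon3) = 0.749, d(taxon2,taxon3) = 0.507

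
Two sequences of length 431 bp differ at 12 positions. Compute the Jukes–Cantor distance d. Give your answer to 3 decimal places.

0.028

p = 12/431 ≈ 0.027842.
d = −(3/4) ln(1 − 4p/3) = −0.75 ln(1 − 0.037123) = −0.75 ln(0.962877)
  = −0.75 × (-0.037830) = 0.028373 substitutions/site.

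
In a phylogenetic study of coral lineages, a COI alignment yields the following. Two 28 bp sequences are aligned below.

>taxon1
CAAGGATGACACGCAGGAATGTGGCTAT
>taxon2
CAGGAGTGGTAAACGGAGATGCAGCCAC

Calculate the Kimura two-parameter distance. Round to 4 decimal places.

Of 28 sites, 13 differences are transitions and 1 are transversions, so P = 13/28 ≈ 0.464286 and Q = 1/28 ≈ 0.035714.
Under the Kimura two-parameter model, d = −½ ln(1 − 2P − Q) − ¼ ln(1 − 2Q).
1 − 2P − Q = 0.035714, giving −½ ln(0.035714) = 1.666106.
1 − 2Q = 0.928572, giving −¼ ln(0.928572) = 0.018527.
d = 1.666106 + 0.018527 = 1.684633.

1.6846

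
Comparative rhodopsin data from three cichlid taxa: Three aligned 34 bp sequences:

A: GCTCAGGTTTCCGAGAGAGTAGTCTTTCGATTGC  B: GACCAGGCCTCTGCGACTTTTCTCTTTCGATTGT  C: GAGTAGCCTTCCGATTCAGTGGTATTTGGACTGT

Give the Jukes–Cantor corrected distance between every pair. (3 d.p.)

d(A,B) = 0.477, d(A,C) = 0.535, d(B,C) = 0.665

A–B: 12/34 sites differ → p ≈ 0.352941, d = −0.75 ln(1 − 0.470588) = 0.476991 ≈ 0.477.
A–C: 13/34 sites differ → p ≈ 0.382353, d = −0.75 ln(1 − 0.509804) = 0.534712 ≈ 0.535.
B–C: 15/34 sites differ → p ≈ 0.441176, d = −0.75 ln(1 − 0.588235) = 0.665477 ≈ 0.665.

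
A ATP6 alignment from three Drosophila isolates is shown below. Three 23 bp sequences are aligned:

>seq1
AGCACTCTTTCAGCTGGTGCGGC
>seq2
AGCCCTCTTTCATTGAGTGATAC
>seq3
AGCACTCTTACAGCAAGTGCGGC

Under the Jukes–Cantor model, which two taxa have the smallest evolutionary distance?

seq1–seq2: 8/23 differ, p = 0.348, d = 0.467.
seq1–seq3: 3/23 differ, p = 0.130, d = 0.143.
seq2–seq3: 8/23 differ, p = 0.348, d = 0.467.
The smallest distance is between seq1 and seq3.

seq1 and seq3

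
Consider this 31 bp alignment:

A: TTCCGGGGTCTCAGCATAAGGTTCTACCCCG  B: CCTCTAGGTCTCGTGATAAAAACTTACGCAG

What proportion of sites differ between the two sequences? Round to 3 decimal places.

The sequences differ at 15 of 31 positions.
p = 15/31 = 0.483870… ≈ 0.484 (to 3 d.p.).

0.484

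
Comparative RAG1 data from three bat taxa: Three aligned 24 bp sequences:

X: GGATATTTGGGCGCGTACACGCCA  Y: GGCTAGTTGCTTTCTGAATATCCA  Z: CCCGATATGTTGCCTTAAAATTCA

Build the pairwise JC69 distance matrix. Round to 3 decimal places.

d(X,Y) = 0.824, d(X,Z) = 1.128, d(Y,Z) = 0.708

X–Y: 12/24 sites differ → p = 0.5, d = −0.75 ln(1 − 0.666667) = 0.823960 ≈ 0.824.
X–Z: 14/24 sites differ → p ≈ 0.583333, d = −0.75 ln(1 − 0.777777) = 1.128055 ≈ 1.128.
Y–Z: 11/24 sites differ → p ≈ 0.458333, d = −0.75 ln(1 − 0.611111) = 0.708346 ≈ 0.708.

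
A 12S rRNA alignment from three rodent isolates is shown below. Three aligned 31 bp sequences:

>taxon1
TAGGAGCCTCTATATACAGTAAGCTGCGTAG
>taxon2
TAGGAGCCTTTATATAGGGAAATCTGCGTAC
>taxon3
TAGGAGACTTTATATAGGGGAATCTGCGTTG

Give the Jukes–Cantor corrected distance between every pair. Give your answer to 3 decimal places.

d(taxon1,taxon2) = 0.224, d(taxon1,taxon3) = 0.269, d(taxon2,taxon3) = 0.142

taxon1–taxon2: 6/31 sites differ → p ≈ 0.193548, d = −0.75 ln(1 − 0.258064) = 0.223869 ≈ 0.224.
taxon1–taxon3: 7/31 sites differ → p ≈ 0.225806, d = −0.75 ln(1 − 0.301075) = 0.268659 ≈ 0.269.
taxon2–taxon3: 4/31 sites differ → p ≈ 0.129032, d = −0.75 ln(1 − 0.172043) = 0.141596 ≈ 0.142.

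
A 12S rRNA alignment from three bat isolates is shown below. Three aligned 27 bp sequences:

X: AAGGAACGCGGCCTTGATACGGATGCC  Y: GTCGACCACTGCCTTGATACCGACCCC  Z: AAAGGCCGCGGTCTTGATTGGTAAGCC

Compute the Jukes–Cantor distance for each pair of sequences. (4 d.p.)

d(X,Y) = 0.4408, d(X,Z) = 0.3770, d(Y,Z) = 0.7704

X–Y: 9/27 sites differ → p ≈ 0.333333, d = −0.75 ln(1 − 0.444444) = 0.440839 ≈ 0.4408.
X–Z: 8/27 sites differ → p ≈ 0.296296, d = −0.75 ln(1 − 0.395061) = 0.376971 ≈ 0.3770.
Y–Z: 13/27 sites differ → p ≈ 0.481481, d = −0.75 ln(1 − 0.641975) = 0.770364 ≈ 0.7704.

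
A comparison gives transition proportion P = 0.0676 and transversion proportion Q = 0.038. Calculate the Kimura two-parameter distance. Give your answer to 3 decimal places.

0.115

Under the Kimura two-parameter model, d = −½ ln(1 − 2P − Q) − ¼ ln(1 − 2Q).
1 − 2P − Q = 0.8268, giving −½ ln(0.8268) = 0.095096.
1 − 2Q = 0.924, giving −¼ ln(0.924) = 0.019761.
d = 0.095096 + 0.019761 = 0.114857.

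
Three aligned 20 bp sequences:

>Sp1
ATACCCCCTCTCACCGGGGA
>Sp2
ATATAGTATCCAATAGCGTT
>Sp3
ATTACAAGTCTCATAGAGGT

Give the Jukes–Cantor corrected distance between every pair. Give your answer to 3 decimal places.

d(Sp1,Sp2) = 1.207, d(Sp1,Sp3) = 0.687, d(Sp2,Sp3) = 0.824

Sp1–Sp2: 12/20 sites differ → p = 0.6, d = −0.75 ln(1 − 0.8) = 1.207078 ≈ 1.207.
Sp1–Sp3: 9/20 sites differ → p = 0.45, d = −0.75 ln(1 − 0.6) = 0.687218 ≈ 0.687.
Sp2–Sp3: 10/20 sites differ → p = 0.5, d = −0.75 ln(1 − 0.666667) = 0.823960 ≈ 0.824.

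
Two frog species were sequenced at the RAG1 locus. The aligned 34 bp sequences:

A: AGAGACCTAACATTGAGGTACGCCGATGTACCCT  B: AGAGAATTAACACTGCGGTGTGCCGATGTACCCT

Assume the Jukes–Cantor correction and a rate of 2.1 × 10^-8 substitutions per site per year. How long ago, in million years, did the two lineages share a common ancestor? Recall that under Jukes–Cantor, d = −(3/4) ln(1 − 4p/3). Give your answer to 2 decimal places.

4.79

The sequences differ at 6 of 34 sites (6, 7, 13, 16, 20, 21), so p = 6/34 ≈ 0.176471.
d = −(3/4) ln(1 − 4p/3) = −0.75 ln(1 − 0.235295) = −0.75 ln(0.764705)
  = −0.75 × (-0.268265) = 0.201199 substitutions/site.
Under a molecular clock d = 2μt, so t = d/(2μ) = 0.201199 / (2 × 2.1 × 10^-8) = 4.79 million years.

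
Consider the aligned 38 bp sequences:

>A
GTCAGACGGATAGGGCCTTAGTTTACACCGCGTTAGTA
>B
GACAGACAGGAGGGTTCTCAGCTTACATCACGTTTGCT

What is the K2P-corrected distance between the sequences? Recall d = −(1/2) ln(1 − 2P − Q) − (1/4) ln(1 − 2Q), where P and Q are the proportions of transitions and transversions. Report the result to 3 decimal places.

0.541

Of 38 sites, 9 differences are transitions and 5 are transversions, so P = 9/38 ≈ 0.236842 and Q = 5/38 ≈ 0.131579.
Under the Kimura two-parameter model, d = −½ ln(1 − 2P − Q) − ¼ ln(1 − 2Q).
1 − 2P − Q = 0.394737, giving −½ ln(0.394737) = 0.464768.
1 − 2Q = 0.736842, giving −¼ ln(0.736842) = 0.076345.
d = 0.464768 + 0.076345 = 0.541113.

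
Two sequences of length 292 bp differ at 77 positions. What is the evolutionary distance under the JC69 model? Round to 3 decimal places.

0.325

p = 77/292 ≈ 0.263699.
d = −(3/4) ln(1 − 4p/3) = −0.75 ln(1 − 0.351599) = −0.75 ln(0.648401)
  = −0.75 × (-0.433246) = 0.324935 substitutions/site.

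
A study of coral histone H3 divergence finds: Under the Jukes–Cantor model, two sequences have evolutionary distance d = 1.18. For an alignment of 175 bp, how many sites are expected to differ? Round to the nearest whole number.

Invert JC69: p = (3/4)(1 − e^(−4d/3)) = 0.75 × (1 − e^(-1.573333)) = 0.75 × (1 − 0.207353) = 0.594485.
Expected differing sites = pL ≈ 0.594485 × 175 = 104.034875 ≈ 104.

104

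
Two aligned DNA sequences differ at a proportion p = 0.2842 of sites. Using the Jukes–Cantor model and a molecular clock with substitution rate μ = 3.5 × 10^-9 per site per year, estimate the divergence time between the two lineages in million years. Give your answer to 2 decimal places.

d = −(3/4) ln(1 − 4p/3) = −0.75 ln(1 − 0.378933) = −0.75 ln(0.621067)
  = −0.75 × (-0.476316) = 0.357237 substitutions/site.
Under a molecular clock d = 2μt, so t = d/(2μ) = 0.357237 / (2 × 3.5 × 10^-9) = 51.03 million years.

51.03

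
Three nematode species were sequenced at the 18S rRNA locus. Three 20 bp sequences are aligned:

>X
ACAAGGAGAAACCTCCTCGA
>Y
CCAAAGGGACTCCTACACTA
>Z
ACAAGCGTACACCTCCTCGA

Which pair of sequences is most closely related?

X–Y: 8/20 differ, p = 0.400, d = 0.572.
X–Z: 4/20 differ, p = 0.200, d = 0.233.
Y–Z: 8/20 differ, p = 0.400, d = 0.572.
The smallest distance is between X and Z.

X and Z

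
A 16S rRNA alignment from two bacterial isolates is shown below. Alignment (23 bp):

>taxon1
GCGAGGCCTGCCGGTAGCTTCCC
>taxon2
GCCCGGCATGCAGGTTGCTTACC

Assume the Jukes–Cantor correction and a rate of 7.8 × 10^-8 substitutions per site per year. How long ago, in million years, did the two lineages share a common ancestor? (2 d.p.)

2.06

The sequences differ at 6 of 23 sites (3, 4, 8, 12, 16, 21), so p = 6/23 ≈ 0.26087.
d = −(3/4) ln(1 − 4p/3) = −0.75 ln(1 − 0.347827) = −0.75 ln(0.652173)
  = −0.75 × (-0.427445) = 0.320584 substitutions/site.
Under a molecular clock d = 2μt, so t = d/(2μ) = 0.320584 / (2 × 7.8 × 10^-8) = 2.06 million years.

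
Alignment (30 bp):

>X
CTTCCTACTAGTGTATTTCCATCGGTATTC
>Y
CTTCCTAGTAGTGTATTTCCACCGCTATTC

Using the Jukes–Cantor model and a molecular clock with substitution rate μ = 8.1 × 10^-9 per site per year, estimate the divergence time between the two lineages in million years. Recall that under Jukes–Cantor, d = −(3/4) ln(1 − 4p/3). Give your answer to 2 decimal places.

The sequences differ at 3 of 30 sites (8, 22, 25), so p = 3/30 = 0.1.
d = −(3/4) ln(1 − 4p/3) = −0.75 ln(1 − 0.133333) = −0.75 ln(0.866667)
  = −0.75 × (-0.143100) = 0.107325 substitutions/site.
Under a molecular clock d = 2μt, so t = d/(2μ) = 0.107325 / (2 × 8.1 × 10^-9) = 6.63 million years.

6.63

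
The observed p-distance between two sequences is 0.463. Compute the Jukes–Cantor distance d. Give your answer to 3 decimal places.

d = −(3/4) ln(1 − 4p/3) = −0.75 ln(1 − 0.617333) = −0.75 ln(0.382667)
  = −0.75 × (-0.960590) = 0.720443 substitutions/site.

0.720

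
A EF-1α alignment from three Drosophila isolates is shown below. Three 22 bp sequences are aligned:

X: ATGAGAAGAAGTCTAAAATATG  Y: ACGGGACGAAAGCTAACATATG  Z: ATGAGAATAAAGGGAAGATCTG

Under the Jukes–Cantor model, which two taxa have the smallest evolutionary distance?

X–Y: 6/22 differ, p = 0.273, d = 0.339.
X–Z: 7/22 differ, p = 0.318, d = 0.414.
Y–Z: 8/22 differ, p = 0.364, d = 0.497.
The smallest distance is between X and Y.

X and Y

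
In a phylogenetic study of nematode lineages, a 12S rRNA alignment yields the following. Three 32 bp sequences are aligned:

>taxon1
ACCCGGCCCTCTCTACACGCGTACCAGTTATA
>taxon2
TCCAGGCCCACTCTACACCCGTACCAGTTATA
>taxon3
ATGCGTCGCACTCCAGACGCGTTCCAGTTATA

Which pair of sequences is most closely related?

taxon1 and taxon2

taxon1–taxon2: 4/32 differ, p = 0.125, d = 0.137.
taxon1–taxon3: 8/32 differ, p = 0.250, d = 0.304.
taxon2–taxon3: 10/32 differ, p = 0.313, d = 0.404.
The smallest distance is between taxon1 and taxon2.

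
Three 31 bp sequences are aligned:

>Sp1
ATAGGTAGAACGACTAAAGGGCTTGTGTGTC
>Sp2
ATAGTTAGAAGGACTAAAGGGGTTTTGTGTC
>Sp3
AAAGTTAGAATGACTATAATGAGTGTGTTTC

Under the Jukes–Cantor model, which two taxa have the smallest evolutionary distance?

Sp1–Sp2: 4/31 differ, p = 0.129, d = 0.142.
Sp1–Sp3: 9/31 differ, p = 0.290, d = 0.367.
Sp2–Sp3: 9/31 differ, p = 0.290, d = 0.367.
The smallest distance is between Sp1 and Sp2.

Sp1 and Sp2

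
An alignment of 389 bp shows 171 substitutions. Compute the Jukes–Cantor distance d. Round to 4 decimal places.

0.6616

p = 171/389 ≈ 0.439589.
d = −(3/4) ln(1 − 4p/3) = −0.75 ln(1 − 0.586119) = −0.75 ln(0.413881)
  = −0.75 × (-0.882177) = 0.661633 substitutions/site.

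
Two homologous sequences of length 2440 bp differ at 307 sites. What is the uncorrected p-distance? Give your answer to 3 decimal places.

p = 307/2440 = 0.125819… ≈ 0.126 (to 3 d.p.).

0.126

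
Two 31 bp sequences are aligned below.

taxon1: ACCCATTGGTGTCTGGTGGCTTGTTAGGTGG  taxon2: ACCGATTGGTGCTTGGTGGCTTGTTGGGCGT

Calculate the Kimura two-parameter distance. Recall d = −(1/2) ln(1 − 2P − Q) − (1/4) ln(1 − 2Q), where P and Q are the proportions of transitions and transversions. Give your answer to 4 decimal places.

Of 31 sites, 4 differences are transitions and 2 are transversions, so P = 4/31 ≈ 0.129032 and Q = 2/31 ≈ 0.064516.
Under the Kimura two-parameter model, d = −½ ln(1 − 2P − Q) − ¼ ln(1 − 2Q).
1 − 2P − Q = 0.67742, giving −½ ln(0.67742) = 0.194732.
1 − 2Q = 0.870968, giving −¼ ln(0.870968) = 0.034538.
d = 0.194732 + 0.034538 = 0.229270.

0.2293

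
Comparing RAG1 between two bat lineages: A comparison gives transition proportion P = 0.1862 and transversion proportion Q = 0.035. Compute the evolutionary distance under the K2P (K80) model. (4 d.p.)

Under the Kimura two-parameter model, d = −½ ln(1 − 2P − Q) − ¼ ln(1 − 2Q).
1 − 2P − Q = 0.5926, giving −½ ln(0.5926) = 0.261618.
1 − 2Q = 0.93, giving −¼ ln(0.93) = 0.018143.
d = 0.261618 + 0.018143 = 0.279761.

0.2798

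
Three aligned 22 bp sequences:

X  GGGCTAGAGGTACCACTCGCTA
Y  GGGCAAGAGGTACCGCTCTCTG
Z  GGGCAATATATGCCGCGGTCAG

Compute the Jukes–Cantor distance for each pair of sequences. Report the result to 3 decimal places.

X–Y: 4/22 sites differ → p ≈ 0.181818, d = −0.75 ln(1 − 0.242424) = 0.208224 ≈ 0.208.
X–Z: 11/22 sites differ → p = 0.5, d = −0.75 ln(1 − 0.666667) = 0.823960 ≈ 0.824.
Y–Z: 7/22 sites differ → p ≈ 0.318182, d = −0.75 ln(1 − 0.424243) = 0.414052 ≈ 0.414.

d(X,Y) = 0.208, d(X,Z) = 0.824, d(Y,Z) = 0.414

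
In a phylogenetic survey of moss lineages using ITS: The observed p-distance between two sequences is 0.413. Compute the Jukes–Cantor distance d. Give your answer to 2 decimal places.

0.60

d = −(3/4) ln(1 − 4p/3) = −0.75 ln(1 − 0.550667) = −0.75 ln(0.449333)
  = −0.75 × (-0.799991) = 0.599993 substitutions/site.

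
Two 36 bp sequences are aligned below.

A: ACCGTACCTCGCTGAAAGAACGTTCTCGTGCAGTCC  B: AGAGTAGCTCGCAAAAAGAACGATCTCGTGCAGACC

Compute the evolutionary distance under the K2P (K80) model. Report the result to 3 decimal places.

Of 36 sites, 1 differences are transitions and 6 are transversions, so P = 1/36 ≈ 0.027778 and Q = 6/36 ≈ 0.166667.
Under the Kimura two-parameter model, d = −½ ln(1 − 2P − Q) − ¼ ln(1 − 2Q).
1 − 2P − Q = 0.777777, giving −½ ln(0.777777) = 0.125658.
1 − 2Q = 0.666666, giving −¼ ln(0.666666) = 0.101367.
d = 0.125658 + 0.101367 = 0.227025.

0.227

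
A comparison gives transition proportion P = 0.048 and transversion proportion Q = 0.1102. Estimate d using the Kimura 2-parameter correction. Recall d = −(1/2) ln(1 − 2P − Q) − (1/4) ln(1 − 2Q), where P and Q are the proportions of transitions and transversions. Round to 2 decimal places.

0.18

Under the Kimura two-parameter model, d = −½ ln(1 − 2P − Q) − ¼ ln(1 − 2Q).
1 − 2P − Q = 0.7938, giving −½ ln(0.7938) = 0.115462.
1 − 2Q = 0.7796, giving −¼ ln(0.7796) = 0.062244.
d = 0.115462 + 0.062244 = 0.177706.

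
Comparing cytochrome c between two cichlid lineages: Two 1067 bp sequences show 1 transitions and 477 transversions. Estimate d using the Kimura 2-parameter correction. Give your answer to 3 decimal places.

0.859

P = 1/1067 ≈ 0.000937 and Q = 477/1067 ≈ 0.447048.
Under the Kimura two-parameter model, d = −½ ln(1 − 2P − Q) − ¼ ln(1 − 2Q).
1 − 2P − Q = 0.551078, giving −½ ln(0.551078) = 0.297939.
1 − 2Q = 0.105904, giving −¼ ln(0.105904) = 0.561306.
d = 0.297939 + 0.561306 = 0.859245.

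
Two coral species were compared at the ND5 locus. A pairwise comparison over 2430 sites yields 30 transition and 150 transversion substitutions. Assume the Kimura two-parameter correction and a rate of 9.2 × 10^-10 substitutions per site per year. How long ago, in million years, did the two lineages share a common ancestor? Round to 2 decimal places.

42.46

P = 30/2430 ≈ 0.012346 and Q = 150/2430 ≈ 0.061728.
Under the Kimura two-parameter model, d = −½ ln(1 − 2P − Q) − ¼ ln(1 − 2Q).
1 − 2P − Q = 0.91358, giving −½ ln(0.91358) = 0.045192.
1 − 2Q = 0.876544, giving −¼ ln(0.876544) = 0.032942.
d = 0.045192 + 0.032942 = 0.078134.
Under a molecular clock d = 2μt, so t = d/(2μ) = 0.078134 / (2 × 9.2 × 10^-10) = 42.46 million years.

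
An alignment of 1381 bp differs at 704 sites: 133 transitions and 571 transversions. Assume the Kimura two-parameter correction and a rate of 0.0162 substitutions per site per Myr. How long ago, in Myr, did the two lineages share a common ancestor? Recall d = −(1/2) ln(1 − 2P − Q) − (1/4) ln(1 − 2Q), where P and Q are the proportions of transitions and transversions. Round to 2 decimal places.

P = 133/1381 ≈ 0.096307 and Q = 571/1381 ≈ 0.413469.
Under the Kimura two-parameter model, d = −½ ln(1 − 2P − Q) − ¼ ln(1 − 2Q).
1 − 2P − Q = 0.393917, giving −½ ln(0.393917) = 0.465808.
1 − 2Q = 0.173062, giving −¼ ln(0.173062) = 0.438526.
d = 0.465808 + 0.438526 = 0.904334.
Under a molecular clock d = 2μt, so t = d/(2μ) = 0.904334 / (2 × 0.0162) = 27.91 Myr.

27.91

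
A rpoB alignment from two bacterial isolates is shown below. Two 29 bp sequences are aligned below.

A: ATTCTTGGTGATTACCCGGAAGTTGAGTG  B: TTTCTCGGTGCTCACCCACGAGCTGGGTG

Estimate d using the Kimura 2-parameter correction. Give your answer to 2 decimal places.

Of 29 sites, 6 differences are transitions and 3 are transversions, so P = 6/29 ≈ 0.206897 and Q = 3/29 ≈ 0.103448.
Under the Kimura two-parameter model, d = −½ ln(1 − 2P − Q) − ¼ ln(1 − 2Q).
1 − 2P − Q = 0.482758, giving −½ ln(0.482758) = 0.364120.
1 − 2Q = 0.793104, giving −¼ ln(0.793104) = 0.057950.
d = 0.364120 + 0.057950 = 0.422070.

0.42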